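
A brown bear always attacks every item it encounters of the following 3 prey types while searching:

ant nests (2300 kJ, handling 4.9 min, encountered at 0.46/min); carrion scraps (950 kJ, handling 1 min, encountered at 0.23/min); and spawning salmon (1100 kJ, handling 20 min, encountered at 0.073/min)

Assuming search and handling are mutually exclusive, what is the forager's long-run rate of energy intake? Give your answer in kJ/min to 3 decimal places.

R = Σλ_iE_i / (1 + Σλ_ih_i)
Numerator: 0.46×2300 + 0.23×950 + 0.073×1100 = 1357
Denominator: 1 + 0.46×4.9 + 0.23×1 + 0.073×20 = 4.944
R = 1357/4.944 = 274.4 kJ/min

274.434 kJ/min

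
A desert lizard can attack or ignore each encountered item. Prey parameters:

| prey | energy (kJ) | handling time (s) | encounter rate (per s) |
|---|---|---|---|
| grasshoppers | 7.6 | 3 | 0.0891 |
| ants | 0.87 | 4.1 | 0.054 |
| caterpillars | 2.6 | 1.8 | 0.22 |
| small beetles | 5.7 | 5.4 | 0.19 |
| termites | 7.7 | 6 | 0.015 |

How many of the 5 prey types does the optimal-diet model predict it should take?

E/h in descending order: grasshoppers 2.53, caterpillars 1.44, termites 1.28, small beetles 1.06, ants 0.212 kJ/s. The optimal diet is the largest prefix of this list for which every included type satisfies E_i/h_i > R on the types above it.
Rate on top 1: 0.5343. caterpillars: 1.44 > 0.5343 → include.
Rate on top 2: 0.751. termites: 1.28 > 0.751 → include.
Rate on top 3: 0.7783. small beetles: 1.06 > 0.7783 → include.
Rate on top 4: 0.8807. ants: 0.212 < 0.8807 → exclude; stop.
Optimal diet: grasshoppers, caterpillars, termites, small beetles — 4 of 5 types.

4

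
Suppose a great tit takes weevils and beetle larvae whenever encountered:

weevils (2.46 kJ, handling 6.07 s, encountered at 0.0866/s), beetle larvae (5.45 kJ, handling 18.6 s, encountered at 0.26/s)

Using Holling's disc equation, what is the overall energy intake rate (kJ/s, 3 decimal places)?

0.256 kJ/s

R = Σλ_iE_i / (1 + Σλ_ih_i)
Numerator: 0.0866×2.46 + 0.26×5.45 = 1.63
Denominator: 1 + 0.0866×6.07 + 0.26×18.6 = 6.362
R = 1.63/6.362 = 0.2562 kJ/s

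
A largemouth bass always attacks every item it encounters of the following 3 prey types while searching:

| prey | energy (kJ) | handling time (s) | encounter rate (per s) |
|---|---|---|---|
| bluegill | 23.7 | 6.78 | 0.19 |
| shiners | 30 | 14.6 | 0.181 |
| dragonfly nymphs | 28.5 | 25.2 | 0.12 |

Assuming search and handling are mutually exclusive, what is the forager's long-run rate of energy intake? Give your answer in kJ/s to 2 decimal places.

1.68 kJ/s

R = Σλ_iE_i / (1 + Σλ_ih_i)
Numerator: 0.19×23.7 + 0.181×30 + 0.12×28.5 = 13.35
Denominator: 1 + 0.19×6.78 + 0.181×14.6 + 0.12×25.2 = 7.955
R = 13.35/7.955 = 1.679 kJ/s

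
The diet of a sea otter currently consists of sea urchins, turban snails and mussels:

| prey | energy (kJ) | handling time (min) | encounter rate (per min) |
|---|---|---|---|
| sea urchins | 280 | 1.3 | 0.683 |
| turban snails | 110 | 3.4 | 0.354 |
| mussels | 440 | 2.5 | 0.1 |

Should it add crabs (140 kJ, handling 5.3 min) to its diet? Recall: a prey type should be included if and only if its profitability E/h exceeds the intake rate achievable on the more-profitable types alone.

Intake rate on the current diet: R = (0.683×280 + 0.354×110 + 0.1×440) / (1 + 0.683×1.3 + 0.354×3.4 + 0.1×2.5) = 274.2/3.341 = 82.05 kJ/min.
Profitability of crabs: 140/5.3 = 26.42 kJ/min.
Since 26.42 < R, time spent handling crabs is better spent searching.

No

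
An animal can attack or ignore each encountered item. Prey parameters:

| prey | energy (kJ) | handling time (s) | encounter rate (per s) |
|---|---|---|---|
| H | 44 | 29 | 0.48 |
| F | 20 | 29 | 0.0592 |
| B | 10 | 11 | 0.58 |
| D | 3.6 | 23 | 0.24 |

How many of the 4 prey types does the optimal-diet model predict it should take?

1

Rank by E/h (kJ/s): H 1.52, B 0.909, F 0.69, D 0.157. Include each in turn until the next type's E/h falls below the running intake rate.
Rate on top 1: 1.416. B: 0.909 < 1.416 → exclude; stop.
Optimal diet: H — 1 of 4 types.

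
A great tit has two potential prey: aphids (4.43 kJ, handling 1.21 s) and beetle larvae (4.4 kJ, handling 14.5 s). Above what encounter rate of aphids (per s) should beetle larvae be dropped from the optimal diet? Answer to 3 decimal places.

0.075 per s

The zero-one rule: include beetle larvae iff E₂/h₂ > λE₁/(1+λh₁). Equality gives the switch point.
λE₁h₂ = E₂ + λE₂h₁ ⇒ λ = E₂/(E₁h₂ − E₂h₁) = 4.4/(64.23 − 5.324) = 0.07469 per s.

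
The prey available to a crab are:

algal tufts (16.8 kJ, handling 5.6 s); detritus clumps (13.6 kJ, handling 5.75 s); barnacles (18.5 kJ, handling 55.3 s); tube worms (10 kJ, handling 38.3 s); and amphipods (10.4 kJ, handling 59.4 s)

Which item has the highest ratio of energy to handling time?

algal tufts

In descending order of E/h:
algal tufts: 16.8/5.6 = 3 kJ/s
detritus clumps: 13.6/5.75 = 2.37 kJ/s
barnacles: 18.5/55.3 = 0.335 kJ/s
tube worms: 10/38.3 = 0.261 kJ/s
amphipods: 10.4/59.4 = 0.175 kJ/s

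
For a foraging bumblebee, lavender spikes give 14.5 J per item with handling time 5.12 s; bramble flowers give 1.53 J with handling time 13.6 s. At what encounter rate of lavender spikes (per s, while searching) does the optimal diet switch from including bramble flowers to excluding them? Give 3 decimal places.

At the threshold, the rate on lavender spikes alone equals the profitability of bramble flowers: λ·14.5/(1 + λ·5.12) = 1.53/13.6 = 0.1125.
Rearranging, λ(14.5 − 0.1125×5.12) = 0.1125, so λ = 0.1125/13.92 = 0.00808 per s.

0.008 per s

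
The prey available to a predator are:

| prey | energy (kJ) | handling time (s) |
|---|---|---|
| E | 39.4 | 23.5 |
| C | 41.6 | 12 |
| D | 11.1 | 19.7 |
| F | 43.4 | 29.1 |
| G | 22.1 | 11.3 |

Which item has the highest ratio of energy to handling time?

C

Profitability E/h (kJ/s): E = 39.4/23.5 = 1.68, C = 41.6/12 = 3.47, D = 11.1/19.7 = 0.563, F = 43.4/29.1 = 1.49, G = 22.1/11.3 = 1.96.
Ranked: C > G > E > F > D.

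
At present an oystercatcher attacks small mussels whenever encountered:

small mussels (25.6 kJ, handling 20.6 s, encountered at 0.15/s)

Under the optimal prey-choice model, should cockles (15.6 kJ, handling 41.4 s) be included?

No

Intake rate on the current diet: R = (0.15×25.6) / (1 + 0.15×20.6) = 3.84/4.09 = 0.9389 kJ/s.
Profitability of cockles: 15.6/41.4 = 0.3768 kJ/s.
Since 0.3768 < R, time spent handling cockles is better spent searching.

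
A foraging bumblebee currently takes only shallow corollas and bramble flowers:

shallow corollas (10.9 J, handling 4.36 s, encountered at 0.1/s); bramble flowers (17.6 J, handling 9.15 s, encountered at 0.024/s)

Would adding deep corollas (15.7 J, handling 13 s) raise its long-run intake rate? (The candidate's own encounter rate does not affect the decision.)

Intake rate on the current diet: R = (0.1×10.9 + 0.024×17.6) / (1 + 0.1×4.36 + 0.024×9.15) = 1.512/1.656 = 0.9135 J/s.
deep corollas: E/h = 15.7/13 = 1.208 J/s.
1.208 > 0.9135, so adding deep corollas raises the average — include it.

Yes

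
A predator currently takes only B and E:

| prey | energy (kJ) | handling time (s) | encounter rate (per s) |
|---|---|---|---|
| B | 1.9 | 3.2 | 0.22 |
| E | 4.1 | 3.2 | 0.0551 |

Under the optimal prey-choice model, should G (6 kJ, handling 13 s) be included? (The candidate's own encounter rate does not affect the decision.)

On B and E alone, R = ΣλE/(1+Σλh) = 0.6439/1.88 = 0.3424 kJ/s.
Profitability of G: 6/13 = 0.4615 kJ/s.
0.4615 > 0.3424, so adding G raises the average — include it.

Yes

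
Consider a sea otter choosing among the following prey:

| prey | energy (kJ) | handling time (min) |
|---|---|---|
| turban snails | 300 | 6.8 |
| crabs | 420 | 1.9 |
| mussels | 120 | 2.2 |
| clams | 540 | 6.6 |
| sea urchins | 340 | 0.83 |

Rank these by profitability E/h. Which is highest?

Profitability E/h (kJ/min): turban snails = 300/6.8 = 44.1, crabs = 420/1.9 = 221, mussels = 120/2.2 = 54.5, clams = 540/6.6 = 81.8, sea urchins = 340/0.83 = 410.
Ranked: sea urchins > crabs > clams > mussels > turban snails.

sea urchins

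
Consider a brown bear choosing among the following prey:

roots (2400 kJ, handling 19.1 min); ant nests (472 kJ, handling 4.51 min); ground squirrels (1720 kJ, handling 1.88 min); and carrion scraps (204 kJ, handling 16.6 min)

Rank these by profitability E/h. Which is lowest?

carrion scraps

In descending order of E/h:
ground squirrels: 1720/1.88 = 915 kJ/min
roots: 2400/19.1 = 126 kJ/min
ant nests: 472/4.51 = 105 kJ/min
carrion scraps: 204/16.6 = 12.3 kJ/min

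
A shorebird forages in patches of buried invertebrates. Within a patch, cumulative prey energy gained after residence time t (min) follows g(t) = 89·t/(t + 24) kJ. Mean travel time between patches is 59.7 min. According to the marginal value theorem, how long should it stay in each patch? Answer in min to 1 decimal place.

Maximise g(t)/(T+t): set derivative to zero → g'(t)(T+t) = g(t).
g'(t) = 89·24/(t + 24)². Setting 89·24/(t+24)² = 89t/[(t+24)(59.7+t)] gives 24(59.7+t) = t(t+24), so t² = 24×59.7 = 1433.
t* = √1433 = 37.85 min.

37.9 min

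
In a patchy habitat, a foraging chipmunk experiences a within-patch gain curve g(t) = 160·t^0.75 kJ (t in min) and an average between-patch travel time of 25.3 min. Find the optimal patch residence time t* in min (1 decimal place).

By the marginal value theorem, leave when the instantaneous gain rate g'(t) equals the habitat-wide average g(t)/(T + t).
g'(t) = 0.75·160·t^-0.25. Setting 0.75·160·t^-0.25 = 160·t^0.75/(25.3+t) gives 0.75(25.3+t) = t, so 0.25·t = 0.75×25.3.
t* = 0.75×25.3/0.25 = 75.9 min.

75.9 min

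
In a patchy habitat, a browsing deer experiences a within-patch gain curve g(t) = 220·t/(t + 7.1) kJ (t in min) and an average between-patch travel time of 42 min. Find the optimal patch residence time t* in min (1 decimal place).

By the marginal value theorem, leave when the instantaneous gain rate g'(t) equals the habitat-wide average g(t)/(T + t).
g'(t) = 220·7.1/(t + 7.1)². Setting 220·7.1/(t+7.1)² = 220t/[(t+7.1)(42+t)] gives 7.1(42+t) = t(t+7.1), so t² = 7.1×42 = 298.2.
t* = √298.2 = 17.27 min.

17.3 min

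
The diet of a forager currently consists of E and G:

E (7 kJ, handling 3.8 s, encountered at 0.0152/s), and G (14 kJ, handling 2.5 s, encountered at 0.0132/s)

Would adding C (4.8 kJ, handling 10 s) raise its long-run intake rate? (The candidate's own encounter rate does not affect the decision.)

On E and G alone, R = ΣλE/(1+Σλh) = 0.2912/1.091 = 0.267 kJ/s.
C: E/h = 4.8/10 = 0.48 kJ/s.
Since 0.48 > R, including C increases the long-run rate.

Yes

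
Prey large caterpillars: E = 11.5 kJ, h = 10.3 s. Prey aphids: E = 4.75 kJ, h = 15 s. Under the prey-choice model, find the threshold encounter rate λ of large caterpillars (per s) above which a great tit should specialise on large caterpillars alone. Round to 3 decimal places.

0.038 per s

Drop aphids once their profitability E₂/h₂ falls below the rate achievable on large caterpillars alone: E₂/h₂ = λE₁/(1 + λh₁).
Solve for λ: λE₁h₂ = E₂(1 + λh₁) → λ(E₁h₂ − E₂h₁) = E₂ → λ = E₂/(E₁h₂ − E₂h₁).
λ = 4.75/(11.5×15 − 4.75×10.3) = 4.75/123.6 = 0.03844 per s.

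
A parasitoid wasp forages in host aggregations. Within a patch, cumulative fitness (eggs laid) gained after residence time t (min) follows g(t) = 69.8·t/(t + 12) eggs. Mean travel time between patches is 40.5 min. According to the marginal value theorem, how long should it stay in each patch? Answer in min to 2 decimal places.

By the marginal value theorem, leave when the instantaneous gain rate g'(t) equals the habitat-wide average g(t)/(T + t).
g'(t) = 69.8·12/(t + 12)². Setting 69.8·12/(t+12)² = 69.8t/[(t+12)(40.5+t)] gives 12(40.5+t) = t(t+12), so t² = 12×40.5 = 486.
t* = √486 = 22.05 min.

22.05 min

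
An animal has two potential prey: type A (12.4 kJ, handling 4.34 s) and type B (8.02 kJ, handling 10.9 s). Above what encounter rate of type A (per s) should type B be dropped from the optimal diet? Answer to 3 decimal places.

At the threshold, the rate on type A alone equals the profitability of type B: λ·12.4/(1 + λ·4.34) = 8.02/10.9 = 0.7358.
Rearranging, λ(12.4 − 0.7358×4.34) = 0.7358, so λ = 0.7358/9.207 = 0.07992 per s.

0.080 per s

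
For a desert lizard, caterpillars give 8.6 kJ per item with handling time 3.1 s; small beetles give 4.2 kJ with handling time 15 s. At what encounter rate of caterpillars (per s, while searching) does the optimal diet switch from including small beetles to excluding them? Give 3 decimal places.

The zero-one rule: include small beetles iff E₂/h₂ > λE₁/(1+λh₁). Equality gives the switch point.
λE₁h₂ = E₂ + λE₂h₁ ⇒ λ = E₂/(E₁h₂ − E₂h₁) = 4.2/(129 − 13.02) = 0.03621 per s.

0.036 per s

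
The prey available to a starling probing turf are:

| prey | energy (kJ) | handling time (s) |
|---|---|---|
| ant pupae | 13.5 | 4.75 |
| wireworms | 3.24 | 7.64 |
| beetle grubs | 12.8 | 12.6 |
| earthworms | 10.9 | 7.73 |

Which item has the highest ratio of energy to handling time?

Profitability E/h (kJ/s): ant pupae = 13.5/4.75 = 2.84, wireworms = 3.24/7.64 = 0.424, beetle grubs = 12.8/12.6 = 1.02, earthworms = 10.9/7.73 = 1.41.
Ranked: ant pupae > earthworms > beetle grubs > wireworms.

ant pupae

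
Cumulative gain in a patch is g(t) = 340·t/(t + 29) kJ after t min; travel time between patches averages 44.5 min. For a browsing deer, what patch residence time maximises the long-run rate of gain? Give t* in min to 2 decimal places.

By the marginal value theorem, leave when the instantaneous gain rate g'(t) equals the habitat-wide average g(t)/(T + t).
g'(t) = 340·29/(t + 29)². Setting 340·29/(t+29)² = 340t/[(t+29)(44.5+t)] gives 29(44.5+t) = t(t+29), so t² = 29×44.5 = 1290.
t* = √1290 = 35.92 min.

35.92 min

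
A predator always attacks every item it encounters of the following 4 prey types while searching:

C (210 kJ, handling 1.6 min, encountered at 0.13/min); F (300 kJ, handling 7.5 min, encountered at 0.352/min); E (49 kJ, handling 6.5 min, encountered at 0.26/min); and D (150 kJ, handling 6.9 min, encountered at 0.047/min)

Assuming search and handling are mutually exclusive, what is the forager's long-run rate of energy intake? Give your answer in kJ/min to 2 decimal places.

R = (0.13×210 + 0.352×300 + 0.26×49 + 0.047×150) / (1 + 0.13×1.6 + 0.352×7.5 + 0.26×6.5 + 0.047×6.9) = 152.7/5.862 = 26.05 kJ/min.

26.05 kJ/min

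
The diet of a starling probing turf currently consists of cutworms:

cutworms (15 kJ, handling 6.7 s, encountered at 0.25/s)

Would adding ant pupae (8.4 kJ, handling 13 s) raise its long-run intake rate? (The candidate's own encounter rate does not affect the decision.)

No

Current rate: (0.25×15)/(1 + 0.25×6.7) = 1.402 kJ/s.
ant pupae: E/h = 8.4/13 = 0.6462 kJ/s.
Since 0.6462 < R, time spent handling ant pupae is better spent searching.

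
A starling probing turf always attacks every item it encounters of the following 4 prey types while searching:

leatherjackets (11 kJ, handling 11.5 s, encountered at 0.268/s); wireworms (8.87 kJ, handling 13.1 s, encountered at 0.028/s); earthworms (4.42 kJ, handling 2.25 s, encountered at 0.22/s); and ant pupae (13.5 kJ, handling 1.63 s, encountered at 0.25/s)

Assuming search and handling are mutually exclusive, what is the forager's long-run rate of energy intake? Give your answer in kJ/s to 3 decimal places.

1.410 kJ/s

R = (0.268×11 + 0.028×8.87 + 0.22×4.42 + 0.25×13.5) / (1 + 0.268×11.5 + 0.028×13.1 + 0.22×2.25 + 0.25×1.63) = 7.544/5.351 = 1.41 kJ/s.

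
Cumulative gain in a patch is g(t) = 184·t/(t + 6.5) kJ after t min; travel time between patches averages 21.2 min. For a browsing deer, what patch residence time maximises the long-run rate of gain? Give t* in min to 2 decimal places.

Optimal t* satisfies g'(t*) = g(t*)/(T + t*).
g'(t) = 184·6.5/(t + 6.5)². Setting 184·6.5/(t+6.5)² = 184t/[(t+6.5)(21.2+t)] gives 6.5(21.2+t) = t(t+6.5), so t² = 6.5×21.2 = 137.8.
t* = √137.8 = 11.74 min.

11.74 min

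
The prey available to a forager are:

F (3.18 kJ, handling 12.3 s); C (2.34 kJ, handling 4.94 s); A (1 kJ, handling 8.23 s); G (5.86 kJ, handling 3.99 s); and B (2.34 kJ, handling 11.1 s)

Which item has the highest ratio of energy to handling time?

Profitability E/h (kJ/s): F = 3.18/12.3 = 0.259, C = 2.34/4.94 = 0.474, A = 1/8.23 = 0.122, G = 5.86/3.99 = 1.47, B = 2.34/11.1 = 0.211.
Ranked: G > C > F > B > A.

G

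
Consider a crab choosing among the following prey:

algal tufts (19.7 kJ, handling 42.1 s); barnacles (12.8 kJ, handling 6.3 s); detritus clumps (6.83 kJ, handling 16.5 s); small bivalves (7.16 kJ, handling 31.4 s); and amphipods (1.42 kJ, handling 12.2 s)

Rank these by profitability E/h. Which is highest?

barnacles

In descending order of E/h:
barnacles: 12.8/6.3 = 2.03 kJ/s
algal tufts: 19.7/42.1 = 0.468 kJ/s
detritus clumps: 6.83/16.5 = 0.414 kJ/s
small bivalves: 7.16/31.4 = 0.228 kJ/s
amphipods: 1.42/12.2 = 0.116 kJ/s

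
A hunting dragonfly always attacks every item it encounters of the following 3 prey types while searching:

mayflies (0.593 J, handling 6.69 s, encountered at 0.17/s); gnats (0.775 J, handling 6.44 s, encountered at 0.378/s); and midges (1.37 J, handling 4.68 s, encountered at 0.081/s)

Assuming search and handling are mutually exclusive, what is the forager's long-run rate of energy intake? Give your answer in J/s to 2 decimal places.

R = Σλ_iE_i / (1 + Σλ_ih_i)
Numerator: 0.17×0.593 + 0.378×0.775 + 0.081×1.37 = 0.5047
Denominator: 1 + 0.17×6.69 + 0.378×6.44 + 0.081×4.68 = 4.951
R = 0.5047/4.951 = 0.102 J/s

0.10 J/s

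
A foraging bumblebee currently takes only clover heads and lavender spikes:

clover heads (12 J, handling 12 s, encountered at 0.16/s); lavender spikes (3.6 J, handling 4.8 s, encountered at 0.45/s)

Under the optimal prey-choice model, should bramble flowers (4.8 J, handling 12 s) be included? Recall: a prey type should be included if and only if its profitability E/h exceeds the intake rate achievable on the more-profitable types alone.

No

Current rate: (0.16×12 + 0.45×3.6)/(1 + 0.16×12 + 0.45×4.8) = 0.6969 J/s.
bramble flowers: E/h = 4.8/12 = 0.4 J/s.
0.4 < 0.6969, so adding bramble flowers would lower the average — exclude it.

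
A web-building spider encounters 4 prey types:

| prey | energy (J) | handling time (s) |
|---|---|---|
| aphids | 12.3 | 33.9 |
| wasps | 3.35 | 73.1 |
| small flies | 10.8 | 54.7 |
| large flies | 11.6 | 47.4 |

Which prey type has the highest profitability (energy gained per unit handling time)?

aphids

Profitability E/h (J/s): aphids = 12.3/33.9 = 0.363, wasps = 3.35/73.1 = 0.0458, small flies = 10.8/54.7 = 0.197, large flies = 11.6/47.4 = 0.245.
Ranked: aphids > large flies > small flies > wasps.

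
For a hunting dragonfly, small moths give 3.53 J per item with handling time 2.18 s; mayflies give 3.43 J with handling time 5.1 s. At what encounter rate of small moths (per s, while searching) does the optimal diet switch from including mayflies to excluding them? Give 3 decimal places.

Drop mayflies once their profitability E₂/h₂ falls below the rate achievable on small moths alone: E₂/h₂ = λE₁/(1 + λh₁).
Solve for λ: λE₁h₂ = E₂(1 + λh₁) → λ(E₁h₂ − E₂h₁) = E₂ → λ = E₂/(E₁h₂ − E₂h₁).
λ = 3.43/(3.53×5.1 − 3.43×2.18) = 3.43/10.53 = 0.3259 per s.

0.326 per s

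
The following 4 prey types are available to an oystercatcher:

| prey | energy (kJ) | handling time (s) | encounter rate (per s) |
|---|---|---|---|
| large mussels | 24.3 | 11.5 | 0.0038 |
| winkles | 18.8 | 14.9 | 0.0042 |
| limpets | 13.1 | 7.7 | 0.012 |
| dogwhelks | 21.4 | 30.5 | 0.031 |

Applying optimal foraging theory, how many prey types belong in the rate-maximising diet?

4

Rank by E/h (kJ/s): large mussels 2.11, limpets 1.7, winkles 1.26, dogwhelks 0.702. Include each in turn until the next type's E/h falls below the running intake rate.
Rate on top 1: 0.08847. limpets: 1.7 > 0.08847 → include.
Rate on top 2: 0.2196. winkles: 1.26 > 0.2196 → include.
Rate on top 3: 0.2741. dogwhelks: 0.702 > 0.2741 → include.
Optimal diet: large mussels, limpets, winkles, dogwhelks — 4 of 4 types.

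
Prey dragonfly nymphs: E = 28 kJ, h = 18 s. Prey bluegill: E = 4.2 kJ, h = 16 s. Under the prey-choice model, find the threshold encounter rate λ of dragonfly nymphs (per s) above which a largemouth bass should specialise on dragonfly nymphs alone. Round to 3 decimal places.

0.011 per s

The zero-one rule: include bluegill iff E₂/h₂ > λE₁/(1+λh₁). Equality gives the switch point.
λE₁h₂ = E₂ + λE₂h₁ ⇒ λ = E₂/(E₁h₂ − E₂h₁) = 4.2/(448 − 75.6) = 0.01128 per s.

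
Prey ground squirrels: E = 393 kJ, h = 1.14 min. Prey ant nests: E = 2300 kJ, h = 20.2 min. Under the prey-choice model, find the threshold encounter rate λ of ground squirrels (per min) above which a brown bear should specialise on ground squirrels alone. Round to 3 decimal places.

Drop ant nests once their profitability E₂/h₂ falls below the rate achievable on ground squirrels alone: E₂/h₂ = λE₁/(1 + λh₁).
Solve for λ: λE₁h₂ = E₂(1 + λh₁) → λ(E₁h₂ − E₂h₁) = E₂ → λ = E₂/(E₁h₂ − E₂h₁).
λ = 2300/(393×20.2 − 2300×1.14) = 2300/5317 = 0.4326 per min.

0.433 per min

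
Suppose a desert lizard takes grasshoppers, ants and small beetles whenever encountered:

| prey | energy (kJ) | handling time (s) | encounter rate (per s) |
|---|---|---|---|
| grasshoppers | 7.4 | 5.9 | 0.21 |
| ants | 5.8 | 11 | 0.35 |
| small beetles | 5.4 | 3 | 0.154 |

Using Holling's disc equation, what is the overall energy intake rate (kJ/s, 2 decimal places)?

R = Σλ_iE_i / (1 + Σλ_ih_i)
Numerator: 0.21×7.4 + 0.35×5.8 + 0.154×5.4 = 4.416
Denominator: 1 + 0.21×5.9 + 0.35×11 + 0.154×3 = 6.551
R = 4.416/6.551 = 0.674 kJ/s

0.67 kJ/s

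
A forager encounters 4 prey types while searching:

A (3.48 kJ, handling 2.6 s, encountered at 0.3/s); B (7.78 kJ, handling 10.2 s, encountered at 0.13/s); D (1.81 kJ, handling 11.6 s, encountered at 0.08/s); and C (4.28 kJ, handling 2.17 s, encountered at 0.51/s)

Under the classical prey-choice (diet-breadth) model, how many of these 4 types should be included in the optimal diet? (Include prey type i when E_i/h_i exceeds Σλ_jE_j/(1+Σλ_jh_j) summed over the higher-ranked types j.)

2

E/h in descending order: C 1.97, A 1.34, B 0.763, D 0.156 kJ/s. The optimal diet is the largest prefix of this list for which every included type satisfies E_i/h_i > R on the types above it.
Rate on top 1: 1.036. A: 1.34 > 1.036 → include.
Rate on top 2: 1.118. B: 0.763 < 1.118 → exclude; stop.
Optimal diet: C, A — 2 of 4 types.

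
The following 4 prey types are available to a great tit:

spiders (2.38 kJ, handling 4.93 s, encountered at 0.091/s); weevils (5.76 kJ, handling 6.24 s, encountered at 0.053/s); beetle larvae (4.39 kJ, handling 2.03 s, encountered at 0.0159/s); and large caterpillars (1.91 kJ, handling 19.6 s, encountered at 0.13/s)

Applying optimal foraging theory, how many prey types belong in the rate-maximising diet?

3

Profitabilities (E/h, kJ/s): beetle larvae 2.16, weevils 0.923, spiders 0.483, large caterpillars 0.0974. Add prey in this order while the next type's profitability exceeds the intake rate on those already taken.
Rate on top 1: 0.06762. weevils: 0.923 > 0.06762 → include.
Rate on top 2: 0.2752. spiders: 0.483 > 0.2752 → include.
Rate on top 3: 0.3266. large caterpillars: 0.0974 < 0.3266 → exclude; stop.
Optimal diet: beetle larvae, weevils, spiders — 3 of 4 types.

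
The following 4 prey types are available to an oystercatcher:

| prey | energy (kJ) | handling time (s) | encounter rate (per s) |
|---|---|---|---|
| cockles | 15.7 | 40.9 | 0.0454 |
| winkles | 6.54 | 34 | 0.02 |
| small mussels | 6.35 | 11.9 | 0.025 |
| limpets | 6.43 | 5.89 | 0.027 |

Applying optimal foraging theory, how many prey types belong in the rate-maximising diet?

Profitabilities (E/h, kJ/s): limpets 1.09, small mussels 0.534, cockles 0.384, winkles 0.192. Add prey in this order while the next type's profitability exceeds the intake rate on those already taken.
Rate on top 1: 0.1498. small mussels: 0.534 > 0.1498 → include.
Rate on top 2: 0.2282. cockles: 0.384 > 0.2282 → include.
Rate on top 3: 0.3154. winkles: 0.192 < 0.3154 → exclude; stop.
Optimal diet: limpets, small mussels, cockles — 3 of 4 types.

3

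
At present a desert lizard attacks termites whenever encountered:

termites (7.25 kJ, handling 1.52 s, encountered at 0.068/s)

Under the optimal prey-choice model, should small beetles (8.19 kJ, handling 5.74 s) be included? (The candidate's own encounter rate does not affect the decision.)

Intake rate on the current diet: R = (0.068×7.25) / (1 + 0.068×1.52) = 0.493/1.103 = 0.4468 kJ/s.
Profitability of small beetles: 8.19/5.74 = 1.427 kJ/s.
1.427 > 0.4468, so adding small beetles raises the average — include it.

Yes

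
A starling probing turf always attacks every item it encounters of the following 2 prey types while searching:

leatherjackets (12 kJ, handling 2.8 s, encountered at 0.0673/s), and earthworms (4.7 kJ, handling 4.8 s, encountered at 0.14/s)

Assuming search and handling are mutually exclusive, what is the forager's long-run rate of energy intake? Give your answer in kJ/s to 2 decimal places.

Energy encountered per unit search time: 0.0673×12 + 0.14×4.7 = 1.466 kJ/s.
Handling time per unit search time: 0.0673×2.8 + 0.14×4.8 = 0.8604.
Rate = 1.466/(1 + 0.8604) = 0.7878 kJ/s.

0.79 kJ/s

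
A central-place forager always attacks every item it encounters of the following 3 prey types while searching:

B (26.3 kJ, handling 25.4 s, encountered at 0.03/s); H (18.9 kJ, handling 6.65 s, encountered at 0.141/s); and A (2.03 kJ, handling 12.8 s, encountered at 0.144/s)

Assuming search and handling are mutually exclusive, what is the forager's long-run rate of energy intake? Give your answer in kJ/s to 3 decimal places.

0.825 kJ/s

R = (0.03×26.3 + 0.141×18.9 + 0.144×2.03) / (1 + 0.03×25.4 + 0.141×6.65 + 0.144×12.8) = 3.746/4.543 = 0.8246 kJ/s.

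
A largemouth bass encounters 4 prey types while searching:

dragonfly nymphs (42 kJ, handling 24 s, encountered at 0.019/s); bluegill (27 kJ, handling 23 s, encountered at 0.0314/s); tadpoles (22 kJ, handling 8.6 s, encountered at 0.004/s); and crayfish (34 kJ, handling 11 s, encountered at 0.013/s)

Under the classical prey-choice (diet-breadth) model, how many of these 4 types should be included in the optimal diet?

Profitabilities (E/h, kJ/s): crayfish 3.09, tadpoles 2.56, dragonfly nymphs 1.75, bluegill 1.17. Add prey in this order while the next type's profitability exceeds the intake rate on those already taken.
Rate on top 1: 0.3867. tadpoles: 2.56 > 0.3867 → include.
Rate on top 2: 0.4501. dragonfly nymphs: 1.75 > 0.4501 → include.
Rate on top 3: 0.813. bluegill: 1.17 > 0.813 → include.
Optimal diet: crayfish, tadpoles, dragonfly nymphs, bluegill — 4 of 4 types.

4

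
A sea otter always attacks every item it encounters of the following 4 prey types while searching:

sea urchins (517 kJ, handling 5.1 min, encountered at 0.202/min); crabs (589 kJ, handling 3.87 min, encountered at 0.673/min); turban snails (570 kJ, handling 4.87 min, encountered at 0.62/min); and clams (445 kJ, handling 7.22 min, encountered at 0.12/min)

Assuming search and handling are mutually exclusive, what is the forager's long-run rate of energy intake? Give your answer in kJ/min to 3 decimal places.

106.523 kJ/min

R = Σλ_iE_i / (1 + Σλ_ih_i)
Numerator: 0.202×517 + 0.673×589 + 0.62×570 + 0.12×445 = 907.6
Denominator: 1 + 0.202×5.1 + 0.673×3.87 + 0.62×4.87 + 0.12×7.22 = 8.521
R = 907.6/8.521 = 106.5 kJ/min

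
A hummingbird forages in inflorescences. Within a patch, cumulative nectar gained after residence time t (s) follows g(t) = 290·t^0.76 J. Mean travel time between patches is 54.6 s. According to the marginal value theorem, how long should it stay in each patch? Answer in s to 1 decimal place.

172.9 s

Optimal t* satisfies g'(t*) = g(t*)/(T + t*).
g'(t) = 0.76·290·t^-0.24. Setting 0.76·290·t^-0.24 = 290·t^0.76/(54.6+t) gives 0.76(54.6+t) = t, so 0.24·t = 0.76×54.6.
t* = 0.76×54.6/0.24 = 172.9 s.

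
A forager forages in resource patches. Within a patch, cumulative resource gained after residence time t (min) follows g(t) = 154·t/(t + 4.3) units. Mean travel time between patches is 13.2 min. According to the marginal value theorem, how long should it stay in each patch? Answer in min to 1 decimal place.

By the marginal value theorem, leave when the instantaneous gain rate g'(t) equals the habitat-wide average g(t)/(T + t).
g'(t) = 154·4.3/(t + 4.3)². Setting 154·4.3/(t+4.3)² = 154t/[(t+4.3)(13.2+t)] gives 4.3(13.2+t) = t(t+4.3), so t² = 4.3×13.2 = 56.76.
t* = √56.76 = 7.534 min.

7.5 min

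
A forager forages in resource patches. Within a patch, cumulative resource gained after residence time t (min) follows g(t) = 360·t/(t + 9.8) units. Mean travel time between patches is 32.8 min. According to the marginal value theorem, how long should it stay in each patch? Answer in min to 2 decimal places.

By the marginal value theorem, leave when the instantaneous gain rate g'(t) equals the habitat-wide average g(t)/(T + t).
g'(t) = 360·9.8/(t + 9.8)². Setting 360·9.8/(t+9.8)² = 360t/[(t+9.8)(32.8+t)] gives 9.8(32.8+t) = t(t+9.8), so t² = 9.8×32.8 = 321.4.
t* = √321.4 = 17.93 min.

17.93 min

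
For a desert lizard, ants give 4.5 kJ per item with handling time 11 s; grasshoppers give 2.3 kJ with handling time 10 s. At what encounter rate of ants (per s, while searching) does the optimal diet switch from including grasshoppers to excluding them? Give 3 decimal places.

0.117 per s

At the threshold, the rate on ants alone equals the profitability of grasshoppers: λ·4.5/(1 + λ·11) = 2.3/10 = 0.23.
Rearranging, λ(4.5 − 0.23×11) = 0.23, so λ = 0.23/1.97 = 0.1168 per s.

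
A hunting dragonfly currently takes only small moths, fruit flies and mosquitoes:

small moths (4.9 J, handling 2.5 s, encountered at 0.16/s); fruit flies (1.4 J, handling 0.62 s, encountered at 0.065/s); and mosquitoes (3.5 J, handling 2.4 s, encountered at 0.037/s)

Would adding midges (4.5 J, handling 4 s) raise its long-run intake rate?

Yes

Current rate: (0.16×4.9 + 0.065×1.4 + 0.037×3.5)/(1 + 0.16×2.5 + 0.065×0.62 + 0.037×2.4) = 0.6569 J/s.
midges: E/h = 4.5/4 = 1.125 J/s.
Since 1.125 > R, including midges increases the long-run rate.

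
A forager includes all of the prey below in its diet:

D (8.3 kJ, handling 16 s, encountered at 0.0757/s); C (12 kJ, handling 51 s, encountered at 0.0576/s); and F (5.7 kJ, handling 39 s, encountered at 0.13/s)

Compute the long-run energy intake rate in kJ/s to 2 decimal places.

0.20 kJ/s

R = (0.0757×8.3 + 0.0576×12 + 0.13×5.7) / (1 + 0.0757×16 + 0.0576×51 + 0.13×39) = 2.061/10.22 = 0.2016 kJ/s.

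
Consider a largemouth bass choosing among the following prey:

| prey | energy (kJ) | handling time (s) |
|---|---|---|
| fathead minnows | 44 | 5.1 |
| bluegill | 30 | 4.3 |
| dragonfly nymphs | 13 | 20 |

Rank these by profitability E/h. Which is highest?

fathead minnows

Profitability E/h (kJ/s): fathead minnows = 44/5.1 = 8.63, bluegill = 30/4.3 = 6.98, dragonfly nymphs = 13/20 = 0.65.
Ranked: fathead minnows > bluegill > dragonfly nymphs.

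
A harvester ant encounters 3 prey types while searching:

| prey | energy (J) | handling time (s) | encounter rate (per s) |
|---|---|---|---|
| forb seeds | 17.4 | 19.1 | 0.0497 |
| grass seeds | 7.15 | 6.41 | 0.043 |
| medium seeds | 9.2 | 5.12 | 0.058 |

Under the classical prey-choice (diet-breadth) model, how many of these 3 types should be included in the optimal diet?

E/h in descending order: medium seeds 1.8, grass seeds 1.12, forb seeds 0.911 J/s. The optimal diet is the largest prefix of this list for which every included type satisfies E_i/h_i > R on the types above it.
Rate on top 1: 0.4114. grass seeds: 1.12 > 0.4114 → include.
Rate on top 2: 0.5348. forb seeds: 0.911 > 0.5348 → include.
Optimal diet: medium seeds, grass seeds, forb seeds — 3 of 3 types.

3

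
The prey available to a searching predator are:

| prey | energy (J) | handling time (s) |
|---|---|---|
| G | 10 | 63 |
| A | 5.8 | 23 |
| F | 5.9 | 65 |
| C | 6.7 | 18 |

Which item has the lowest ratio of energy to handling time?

F

Profitability E/h (J/s): G = 10/63 = 0.159, A = 5.8/23 = 0.252, F = 5.9/65 = 0.0908, C = 6.7/18 = 0.372.
Ranked: C > A > G > F.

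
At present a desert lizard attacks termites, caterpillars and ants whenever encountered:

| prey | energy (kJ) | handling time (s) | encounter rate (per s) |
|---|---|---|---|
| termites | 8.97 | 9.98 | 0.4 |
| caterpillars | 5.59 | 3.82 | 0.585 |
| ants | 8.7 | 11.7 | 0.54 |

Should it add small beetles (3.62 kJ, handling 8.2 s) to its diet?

On termites, caterpillars and ants alone, R = ΣλE/(1+Σλh) = 11.56/13.54 = 0.8532 kJ/s.
small beetles: E/h = 3.62/8.2 = 0.4415 kJ/s.
Since 0.4415 < R, time spent handling small beetles is better spent searching.

No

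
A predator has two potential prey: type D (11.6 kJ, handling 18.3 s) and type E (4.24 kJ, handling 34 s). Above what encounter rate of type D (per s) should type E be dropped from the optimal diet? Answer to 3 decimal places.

0.013 per s

At the threshold, the rate on type D alone equals the profitability of type E: λ·11.6/(1 + λ·18.3) = 4.24/34 = 0.1247.
Rearranging, λ(11.6 − 0.1247×18.3) = 0.1247, so λ = 0.1247/9.318 = 0.01338 per s.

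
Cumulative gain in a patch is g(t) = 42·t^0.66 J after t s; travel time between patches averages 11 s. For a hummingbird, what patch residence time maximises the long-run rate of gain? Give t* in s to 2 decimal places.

Maximise g(t)/(T+t): set derivative to zero → g'(t)(T+t) = g(t).
g'(t) = 0.66·42·t^-0.34. Setting 0.66·42·t^-0.34 = 42·t^0.66/(11+t) gives 0.66(11+t) = t, so 0.34·t = 0.66×11.
t* = 0.66×11/0.34 = 21.35 s.

21.35 s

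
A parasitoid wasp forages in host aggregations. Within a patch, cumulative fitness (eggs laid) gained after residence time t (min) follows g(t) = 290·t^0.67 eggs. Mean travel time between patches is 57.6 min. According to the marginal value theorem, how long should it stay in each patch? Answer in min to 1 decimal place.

Optimal t* satisfies g'(t*) = g(t*)/(T + t*).
g'(t) = 0.67·290·t^-0.33. Setting 0.67·290·t^-0.33 = 290·t^0.67/(57.6+t) gives 0.67(57.6+t) = t, so 0.33·t = 0.67×57.6.
t* = 0.67×57.6/0.33 = 116.9 min.

116.9 min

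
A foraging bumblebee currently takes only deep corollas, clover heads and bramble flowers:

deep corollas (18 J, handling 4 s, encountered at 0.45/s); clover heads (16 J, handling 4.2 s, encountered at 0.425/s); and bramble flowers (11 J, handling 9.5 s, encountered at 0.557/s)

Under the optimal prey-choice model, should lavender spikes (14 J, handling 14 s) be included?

No

Intake rate on the current diet: R = (0.45×18 + 0.425×16 + 0.557×11) / (1 + 0.45×4 + 0.425×4.2 + 0.557×9.5) = 21.03/9.877 = 2.129 J/s.
lavender spikes: E/h = 14/14 = 1 J/s.
1 < 2.129, so adding lavender spikes would lower the average — exclude it.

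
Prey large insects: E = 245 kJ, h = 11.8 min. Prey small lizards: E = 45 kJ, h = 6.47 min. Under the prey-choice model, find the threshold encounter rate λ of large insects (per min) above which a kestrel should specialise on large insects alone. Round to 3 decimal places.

Drop small lizards once their profitability E₂/h₂ falls below the rate achievable on large insects alone: E₂/h₂ = λE₁/(1 + λh₁).
Solve for λ: λE₁h₂ = E₂(1 + λh₁) → λ(E₁h₂ − E₂h₁) = E₂ → λ = E₂/(E₁h₂ − E₂h₁).
λ = 45/(245×6.47 − 45×11.8) = 45/1054 = 0.04269 per min.

0.043 per min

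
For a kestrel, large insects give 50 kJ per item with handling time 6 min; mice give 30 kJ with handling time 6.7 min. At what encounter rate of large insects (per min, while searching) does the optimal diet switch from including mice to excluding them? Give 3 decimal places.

0.194 per min

At the threshold, the rate on large insects alone equals the profitability of mice: λ·50/(1 + λ·6) = 30/6.7 = 4.478.
Rearranging, λ(50 − 4.478×6) = 4.478, so λ = 4.478/23.13 = 0.1935 per min.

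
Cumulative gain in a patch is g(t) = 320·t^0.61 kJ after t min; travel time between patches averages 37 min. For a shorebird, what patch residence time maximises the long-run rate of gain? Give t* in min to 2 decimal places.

By the marginal value theorem, leave when the instantaneous gain rate g'(t) equals the habitat-wide average g(t)/(T + t).
g'(t) = 0.61·320·t^-0.39. Setting 0.61·320·t^-0.39 = 320·t^0.61/(37+t) gives 0.61(37+t) = t, so 0.39·t = 0.61×37.
t* = 0.61×37/0.39 = 57.87 min.

57.87 min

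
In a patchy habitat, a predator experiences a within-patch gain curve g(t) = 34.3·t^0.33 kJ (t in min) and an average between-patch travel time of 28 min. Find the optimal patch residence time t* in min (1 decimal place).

13.8 min

Optimal t* satisfies g'(t*) = g(t*)/(T + t*).
g'(t) = 0.33·34.3·t^-0.67. Setting 0.33·34.3·t^-0.67 = 34.3·t^0.33/(28+t) gives 0.33(28+t) = t, so 0.67·t = 0.33×28.
t* = 0.33×28/0.67 = 13.79 min.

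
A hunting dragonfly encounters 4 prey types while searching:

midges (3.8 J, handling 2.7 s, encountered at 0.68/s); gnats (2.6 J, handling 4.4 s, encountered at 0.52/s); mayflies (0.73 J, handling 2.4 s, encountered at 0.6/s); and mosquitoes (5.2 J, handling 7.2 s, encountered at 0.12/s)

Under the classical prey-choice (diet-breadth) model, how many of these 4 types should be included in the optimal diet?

Profitabilities (E/h, J/s): midges 1.41, mosquitoes 0.722, gnats 0.591, mayflies 0.304. Add prey in this order while the next type's profitability exceeds the intake rate on those already taken.
Rate on top 1: 0.9111. mosquitoes: 0.722 < 0.9111 → exclude; stop.
Optimal diet: midges — 1 of 4 types.

1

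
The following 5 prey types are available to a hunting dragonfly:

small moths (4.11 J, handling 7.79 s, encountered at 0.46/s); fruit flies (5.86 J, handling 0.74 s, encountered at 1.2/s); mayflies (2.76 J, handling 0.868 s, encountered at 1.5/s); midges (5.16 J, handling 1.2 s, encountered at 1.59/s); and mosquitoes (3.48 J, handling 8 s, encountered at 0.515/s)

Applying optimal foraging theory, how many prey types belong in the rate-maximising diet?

E/h in descending order: fruit flies 7.92, midges 4.3, mayflies 3.18, small moths 0.528, mosquitoes 0.435 J/s. The optimal diet is the largest prefix of this list for which every included type satisfies E_i/h_i > R on the types above it.
Rate on top 1: 3.725. midges: 4.3 > 3.725 → include.
Rate on top 2: 4.014. mayflies: 3.18 < 4.014 → exclude; stop.
Optimal diet: fruit flies, midges — 2 of 5 types.

2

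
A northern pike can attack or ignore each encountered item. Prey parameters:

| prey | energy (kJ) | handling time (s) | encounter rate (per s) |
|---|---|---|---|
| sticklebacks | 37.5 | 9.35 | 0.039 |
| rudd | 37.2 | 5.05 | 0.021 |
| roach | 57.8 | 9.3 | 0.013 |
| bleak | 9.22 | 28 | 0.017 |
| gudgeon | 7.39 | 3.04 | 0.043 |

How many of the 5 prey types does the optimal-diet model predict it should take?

Profitabilities (E/h, kJ/s): rudd 7.37, roach 6.22, sticklebacks 4.01, gudgeon 2.43, bleak 0.329. Add prey in this order while the next type's profitability exceeds the intake rate on those already taken.
Rate on top 1: 0.7063. roach: 6.22 > 0.7063 → include.
Rate on top 2: 1.249. sticklebacks: 4.01 > 1.249 → include.
Rate on top 3: 1.882. gudgeon: 2.43 > 1.882 → include.
Rate on top 4: 1.923. bleak: 0.329 < 1.923 → exclude; stop.
Optimal diet: rudd, roach, sticklebacks, gudgeon — 4 of 5 types.

4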